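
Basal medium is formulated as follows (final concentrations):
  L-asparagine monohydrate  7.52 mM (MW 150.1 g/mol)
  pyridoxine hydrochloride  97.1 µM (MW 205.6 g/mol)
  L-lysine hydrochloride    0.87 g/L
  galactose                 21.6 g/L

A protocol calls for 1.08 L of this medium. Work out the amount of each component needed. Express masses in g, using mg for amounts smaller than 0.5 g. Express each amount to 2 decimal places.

Working volume: 1.08 L.
L-asparagine monohydrate: 7.52 mmol/L × 150.1 g/mol × 1.08 L ÷ 1000 = 1.22 g
pyridoxine hydrochloride: 97.1 µmol/L × 205.6 g/mol × 1.08 L ÷ 1000 = 21.56 mg
L-lysine hydrochloride: 0.87 g/L × 1.08 L = 0.94 g
galactose: 21.6 g/L × 1.08 L = 23.33 g

L-asparagine monohydrate 1.22 g; pyridoxine hydrochloride 21.56 mg; L-lysine hydrochloride 0.94 g; galactose 23.33 g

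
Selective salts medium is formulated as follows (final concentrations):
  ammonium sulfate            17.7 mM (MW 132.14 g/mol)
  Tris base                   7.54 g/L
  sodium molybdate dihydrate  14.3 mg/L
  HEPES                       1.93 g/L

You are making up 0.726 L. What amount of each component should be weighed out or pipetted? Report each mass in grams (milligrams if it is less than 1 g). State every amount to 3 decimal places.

ammonium sulfate 1.698 g; Tris base 5.474 g; sodium molybdate dihydrate 10.382 mg; HEPES 1.401 g

Scale factor relative to 1 L: 0.726.
ammonium sulfate: 17.7 mmol/L × 132.14 g/mol × 0.726 L ÷ 1000 = 1.698 g
Tris base: 7.54 g/L × 0.726 L = 5.474 g
sodium molybdate dihydrate: 14.3 mg/L × 0.726 L = 10.382 mg
HEPES: 1.93 g/L × 0.726 L = 1.401 g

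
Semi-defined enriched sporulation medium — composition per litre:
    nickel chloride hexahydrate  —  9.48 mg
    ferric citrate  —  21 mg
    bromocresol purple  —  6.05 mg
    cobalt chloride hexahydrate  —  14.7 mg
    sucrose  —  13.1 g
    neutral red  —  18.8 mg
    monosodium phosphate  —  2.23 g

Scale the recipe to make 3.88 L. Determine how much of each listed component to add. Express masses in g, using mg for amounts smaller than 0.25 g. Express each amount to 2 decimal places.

Ratio of target to recipe volume: 3880 / 1000 = 3.88.
nickel chloride hexahydrate: 9.48 mg × (3880 mL / 1000 mL) = 36.78 mg
ferric citrate: 21 mg × (3880 mL / 1000 mL) = 81.48 mg
bromocresol purple: 6.05 mg × (3880 mL / 1000 mL) = 23.47 mg
cobalt chloride hexahydrate: 14.7 mg × (3880 mL / 1000 mL) = 57.04 mg
sucrose: 13.1 g × (3880 mL / 1000 mL) = 50.83 g
neutral red: 18.8 mg × (3880 mL / 1000 mL) = 72.94 mg
monosodium phosphate: 2.23 g × (3880 mL / 1000 mL) = 8.65 g

nickel chloride hexahydrate 36.78 mg; ferric citrate 81.48 mg; bromocresol purple 23.47 mg; cobalt chloride hexahydrate 57.04 mg; sucrose 50.83 g; neutral red 72.94 mg; monosodium phosphate 8.65 g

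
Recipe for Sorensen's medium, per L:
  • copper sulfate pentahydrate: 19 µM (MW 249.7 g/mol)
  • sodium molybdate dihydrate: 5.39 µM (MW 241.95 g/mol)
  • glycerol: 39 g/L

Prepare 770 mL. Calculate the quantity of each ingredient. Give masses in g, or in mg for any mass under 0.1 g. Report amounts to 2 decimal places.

copper sulfate pentahydrate 3.65 mg; sodium molybdate dihydrate 1.00 mg; glycerol 30.03 g

Target volume = 770 mL = 0.77 L.
copper sulfate pentahydrate: 19 µmol/L × 249.7 g/mol × 0.77 L ÷ 1000 = 3.65 mg
sodium molybdate dihydrate: 5.39 µmol/L × 241.95 g/mol × 0.77 L ÷ 1000 = 1.00 mg
glycerol: 39 g/L × 0.77 L = 30.03 g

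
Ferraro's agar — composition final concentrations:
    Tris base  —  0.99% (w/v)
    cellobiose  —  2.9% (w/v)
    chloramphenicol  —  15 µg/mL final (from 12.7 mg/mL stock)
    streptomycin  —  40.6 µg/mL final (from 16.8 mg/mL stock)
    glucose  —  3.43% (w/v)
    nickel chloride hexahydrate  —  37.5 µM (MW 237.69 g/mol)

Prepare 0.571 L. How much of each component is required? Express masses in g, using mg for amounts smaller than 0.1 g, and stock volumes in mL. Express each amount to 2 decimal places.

Scale factor relative to 1 L: 0.571.
Tris base: 0.99% w/v = 9.9 g/L → 9.9 × 0.571 L = 5.65 g
cellobiose: 2.9 g per 100 mL × 571 mL ÷ 100 = 16.56 g
chloramphenicol: V = C2·V2/C1 = 15 µg/mL × 571 mL ÷ 12700 µg/mL = 0.67 mL
streptomycin: C1V1 = C2V2 → 40.6 µg/mL × 571 mL ÷ 16800 µg/mL = 1.38 mL
glucose: 3.43 g per 100 mL × 571 mL ÷ 100 = 19.59 g
nickel chloride hexahydrate: 37.5 µmol/L × 237.69 g/mol × 0.571 L ÷ 1000 = 5.09 mg

Tris base 5.65 g; cellobiose 16.56 g; chloramphenicol 0.67 mL; streptomycin 1.38 mL; glucose 19.59 g; nickel chloride hexahydrate 5.09 mg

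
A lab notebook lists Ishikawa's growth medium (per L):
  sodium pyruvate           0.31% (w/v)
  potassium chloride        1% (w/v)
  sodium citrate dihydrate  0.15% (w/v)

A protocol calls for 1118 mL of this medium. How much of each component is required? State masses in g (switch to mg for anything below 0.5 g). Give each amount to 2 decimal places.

sodium pyruvate 3.47 g; potassium chloride 11.18 g; sodium citrate dihydrate 1.68 g

Scale factor relative to 1 L: 1.118.
sodium pyruvate: 0.31 g per 100 mL × 1118 mL ÷ 100 = 3.47 g
potassium chloride: 1 g per 100 mL × 1118 mL ÷ 100 = 11.18 g
sodium citrate dihydrate: 0.15 g per 100 mL × 1118 mL ÷ 100 = 1.68 g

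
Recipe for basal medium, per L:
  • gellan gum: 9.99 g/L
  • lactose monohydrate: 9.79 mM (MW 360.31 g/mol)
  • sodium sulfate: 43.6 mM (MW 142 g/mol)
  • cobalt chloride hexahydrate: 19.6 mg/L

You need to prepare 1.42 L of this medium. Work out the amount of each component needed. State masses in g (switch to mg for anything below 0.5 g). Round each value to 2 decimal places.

gellan gum 14.19 g; lactose monohydrate 5.01 g; sodium sulfate 8.79 g; cobalt chloride hexahydrate 27.83 mg

Working volume: 1.42 L.
gellan gum: 9.99 g/L × 1.42 L = 14.19 g
lactose monohydrate: 9.79 mmol/L × 360.31 g/mol × 1.42 L ÷ 1000 = 5.01 g
sodium sulfate: 43.6 mmol/L × 142 g/mol × 1.42 L ÷ 1000 = 8.79 g
cobalt chloride hexahydrate: 19.6 mg/L × 1.42 L = 27.83 mg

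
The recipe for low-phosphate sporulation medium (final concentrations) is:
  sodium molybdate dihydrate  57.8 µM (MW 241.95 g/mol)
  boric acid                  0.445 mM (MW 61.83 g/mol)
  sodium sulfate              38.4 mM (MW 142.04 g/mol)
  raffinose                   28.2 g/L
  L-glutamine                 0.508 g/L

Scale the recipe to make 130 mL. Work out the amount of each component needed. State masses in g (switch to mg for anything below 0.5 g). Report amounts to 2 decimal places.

sodium molybdate dihydrate 1.82 mg; boric acid 3.58 mg; sodium sulfate 0.71 g; raffinose 3.67 g; L-glutamine 66.04 mg

Scale factor relative to 1 L: 0.13.
sodium molybdate dihydrate: 57.8 µmol/L × 241.95 g/mol × 0.13 L ÷ 1000 = 1.82 mg
boric acid: 0.445 mmol/L × 61.83 mg/mmol × 0.13 L = 3.58 mg
sodium sulfate: 38.4 mmol/L × 142.04 g/mol × 0.13 L ÷ 1000 = 0.71 g
raffinose: 28.2 g/L × 0.13 L = 3.67 g
L-glutamine: 0.508 g/L × 0.13 L = 0.06604 g = 66.04 mg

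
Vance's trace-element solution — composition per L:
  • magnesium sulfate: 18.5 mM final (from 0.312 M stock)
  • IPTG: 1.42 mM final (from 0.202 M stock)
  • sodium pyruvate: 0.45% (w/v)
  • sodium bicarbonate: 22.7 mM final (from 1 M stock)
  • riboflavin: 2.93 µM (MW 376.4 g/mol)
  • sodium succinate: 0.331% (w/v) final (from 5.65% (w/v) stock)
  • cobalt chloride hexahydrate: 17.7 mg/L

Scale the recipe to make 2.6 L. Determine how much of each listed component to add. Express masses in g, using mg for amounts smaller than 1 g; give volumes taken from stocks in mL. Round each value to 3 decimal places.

magnesium sulfate 154.167 mL; IPTG 18.277 mL; sodium pyruvate 11.700 g; sodium bicarbonate 59.020 mL; riboflavin 2.867 mg; sodium succinate 152.319 mL; cobalt chloride hexahydrate 46.020 mg

Working volume: 2.6 L.
magnesium sulfate: dilute stock: 18.5 mM × 2600 mL ÷ 312 mM = 154.167 mL
IPTG: C1V1 = C2V2 → 1.42 mM × 2600 mL ÷ 202 mM = 18.277 mL
sodium pyruvate: 0.45 g per 100 mL × 2600 mL ÷ 100 = 11.700 g
sodium bicarbonate: dilute stock: 22.7 mM × 2600 mL ÷ 1000 mM = 59.020 mL
riboflavin: 2.93 µmol/L × 376.4 g/mol × 2.6 L ÷ 1000 = 2.867 mg
sodium succinate: dilute stock: 0.331% ÷ 5.65% × 2600 mL = 152.319 mL
cobalt chloride hexahydrate: 17.7 mg/L × 2.6 L = 46.020 mg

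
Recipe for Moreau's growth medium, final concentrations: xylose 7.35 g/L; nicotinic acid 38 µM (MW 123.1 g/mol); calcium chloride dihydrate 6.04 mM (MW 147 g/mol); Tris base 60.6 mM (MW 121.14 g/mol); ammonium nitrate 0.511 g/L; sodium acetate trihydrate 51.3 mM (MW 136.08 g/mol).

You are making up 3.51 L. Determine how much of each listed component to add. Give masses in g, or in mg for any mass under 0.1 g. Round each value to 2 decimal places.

Working volume: 3.51 L.
xylose: 7.35 g/L × 3.51 L = 25.80 g
nicotinic acid: 38 µmol/L × 123.1 g/mol × 3.51 L ÷ 1000 = 16.42 mg
calcium chloride dihydrate: 6.04 mmol/L × 147 g/mol × 3.51 L ÷ 1000 = 3.12 g
Tris base: 60.6 mmol/L × 121.14 g/mol × 3.51 L ÷ 1000 = 25.77 g
ammonium nitrate: 0.511 g/L × 3.51 L = 1.79 g
sodium acetate trihydrate: 51.3 mmol/L × 136.08 g/mol × 3.51 L ÷ 1000 = 24.50 g

xylose 25.80 g; nicotinic acid 16.42 mg; calcium chloride dihydrate 3.12 g; Tris base 25.77 g; ammonium nitrate 1.79 g; sodium acetate trihydrate 24.50 g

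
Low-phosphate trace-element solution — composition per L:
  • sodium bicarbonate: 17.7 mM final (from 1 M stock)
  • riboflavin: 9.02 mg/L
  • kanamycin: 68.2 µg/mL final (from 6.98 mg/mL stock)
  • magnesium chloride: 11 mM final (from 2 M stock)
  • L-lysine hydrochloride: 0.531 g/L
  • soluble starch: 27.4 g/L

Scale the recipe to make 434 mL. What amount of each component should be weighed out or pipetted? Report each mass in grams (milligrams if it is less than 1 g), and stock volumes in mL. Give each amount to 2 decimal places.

sodium bicarbonate 7.68 mL; riboflavin 3.91 mg; kanamycin 4.24 mL; magnesium chloride 2.39 mL; L-lysine hydrochloride 230.45 mg; soluble starch 11.89 g

Scale factor relative to 1 L: 0.434.
sodium bicarbonate: C1V1 = C2V2 → 17.7 mM × 434 mL ÷ 1000 mM = 7.68 mL
riboflavin: 9.02 mg/L × 0.434 L = 3.91 mg
kanamycin: C1V1 = C2V2 → 68.2 µg/mL × 434 mL ÷ 6980 µg/mL = 4.24 mL
magnesium chloride: dilute stock: 11 mM × 434 mL ÷ 2000 mM = 2.39 mL
L-lysine hydrochloride: 0.531 g/L × 0.434 L = 0.230454 g = 230.45 mg
soluble starch: 27.4 g/L × 0.434 L = 11.89 g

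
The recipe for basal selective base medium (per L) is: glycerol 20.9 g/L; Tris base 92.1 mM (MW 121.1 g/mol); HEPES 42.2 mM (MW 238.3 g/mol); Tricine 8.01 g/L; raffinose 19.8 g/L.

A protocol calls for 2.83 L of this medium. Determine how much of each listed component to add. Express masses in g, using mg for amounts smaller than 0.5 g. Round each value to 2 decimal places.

Working volume: 2.83 L.
glycerol: 20.9 g/L × 2.83 L = 59.15 g
Tris base: 92.1 mmol/L × 121.1 g/mol × 2.83 L ÷ 1000 = 31.56 g
HEPES: 42.2 mmol/L × 238.3 g/mol × 2.83 L ÷ 1000 = 28.46 g
Tricine: 8.01 g/L × 2.83 L = 22.67 g
raffinose: 19.8 g/L × 2.83 L = 56.03 g

glycerol 59.15 g; Tris base 31.56 g; HEPES 28.46 g; Tricine 22.67 g; raffinose 56.03 g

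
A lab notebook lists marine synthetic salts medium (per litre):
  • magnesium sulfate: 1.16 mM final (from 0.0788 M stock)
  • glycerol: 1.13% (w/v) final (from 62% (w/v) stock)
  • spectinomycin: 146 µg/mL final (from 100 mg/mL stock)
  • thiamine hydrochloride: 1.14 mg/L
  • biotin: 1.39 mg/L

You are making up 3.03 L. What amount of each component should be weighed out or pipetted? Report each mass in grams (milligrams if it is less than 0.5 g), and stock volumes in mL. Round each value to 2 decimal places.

magnesium sulfate 44.60 mL; glycerol 55.22 mL; spectinomycin 4.42 mL; thiamine hydrochloride 3.45 mg; biotin 4.21 mg

Scale factor relative to 1 L: 3.03.
magnesium sulfate: V = C2·V2/C1 = 1.16 mM × 3030 mL ÷ 78.8 mM = 44.60 mL
glycerol: C1V1 = C2V2 → 1.13% ÷ 62% × 3030 mL = 55.22 mL
spectinomycin: V = C2·V2/C1 = 146 µg/mL × 3030 mL ÷ 100000 µg/mL = 4.42 mL
thiamine hydrochloride: 1.14 mg/L × 3.03 L = 3.45 mg
biotin: 1.39 mg/L × 3.03 L = 4.21 mg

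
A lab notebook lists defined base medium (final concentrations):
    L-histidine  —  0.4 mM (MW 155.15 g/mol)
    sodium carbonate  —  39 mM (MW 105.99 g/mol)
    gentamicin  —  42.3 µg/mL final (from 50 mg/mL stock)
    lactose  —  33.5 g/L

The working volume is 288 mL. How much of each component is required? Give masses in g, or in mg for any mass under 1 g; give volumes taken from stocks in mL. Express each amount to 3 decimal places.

Scale factor relative to 1 L: 0.288.
L-histidine: 0.4 mmol/L × 155.15 mg/mmol × 0.288 L = 17.873 mg
sodium carbonate: 39 mmol/L × 105.99 g/mol × 0.288 L ÷ 1000 = 1.190 g
gentamicin: dilute stock: 42.3 µg/mL × 288 mL ÷ 50000 µg/mL = 0.244 mL
lactose: 33.5 g/L × 0.288 L = 9.648 g

L-histidine 17.873 mg; sodium carbonate 1.190 g; gentamicin 0.244 mL; lactose 9.648 g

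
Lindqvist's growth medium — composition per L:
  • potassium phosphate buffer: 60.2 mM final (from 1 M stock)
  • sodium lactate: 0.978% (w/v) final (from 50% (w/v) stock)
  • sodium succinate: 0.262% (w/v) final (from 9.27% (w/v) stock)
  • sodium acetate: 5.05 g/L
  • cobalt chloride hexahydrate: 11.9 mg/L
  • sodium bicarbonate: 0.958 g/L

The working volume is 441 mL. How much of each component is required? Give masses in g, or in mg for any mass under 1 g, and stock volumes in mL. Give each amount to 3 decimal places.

potassium phosphate buffer 26.548 mL; sodium lactate 8.626 mL; sodium succinate 12.464 mL; sodium acetate 2.227 g; cobalt chloride hexahydrate 5.248 mg; sodium bicarbonate 422.478 mg

Scale factor relative to 1 L: 0.441.
potassium phosphate buffer: dilute stock: 60.2 mM × 441 mL ÷ 1000 mM = 26.548 mL
sodium lactate: C1V1 = C2V2 → 0.978% ÷ 50% × 441 mL = 8.626 mL
sodium succinate: C1V1 = C2V2 → 0.262% ÷ 9.27% × 441 mL = 12.464 mL
sodium acetate: 5.05 g/L × 0.441 L = 2.227 g
cobalt chloride hexahydrate: 11.9 mg/L × 0.441 L = 5.248 mg
sodium bicarbonate: 0.958 g/L × 0.441 L = 0.422478 g = 422.478 mg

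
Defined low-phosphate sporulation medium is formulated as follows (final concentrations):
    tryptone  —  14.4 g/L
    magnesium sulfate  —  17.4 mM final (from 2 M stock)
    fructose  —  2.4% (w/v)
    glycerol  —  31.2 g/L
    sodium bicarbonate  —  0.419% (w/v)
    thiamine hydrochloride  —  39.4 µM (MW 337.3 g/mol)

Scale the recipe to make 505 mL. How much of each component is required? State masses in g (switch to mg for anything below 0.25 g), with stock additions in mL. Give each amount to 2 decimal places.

tryptone 7.27 g; magnesium sulfate 4.39 mL; fructose 12.12 g; glycerol 15.76 g; sodium bicarbonate 2.12 g; thiamine hydrochloride 6.71 mg

Working volume: 505 mL = 0.505 L.
tryptone: 14.4 g/L × 0.505 L = 7.27 g
magnesium sulfate: C1V1 = C2V2 → 17.4 mM × 505 mL ÷ 2000 mM = 4.39 mL
fructose: 2.4% w/v = 24 g/L → 24 × 0.505 L = 12.12 g
glycerol: 31.2 g/L × 0.505 L = 15.76 g
sodium bicarbonate: 0.419 g per 100 mL × 505 mL ÷ 100 = 2.12 g
thiamine hydrochloride: 39.4 µmol/L × 337.3 g/mol × 0.505 L ÷ 1000 = 6.71 mg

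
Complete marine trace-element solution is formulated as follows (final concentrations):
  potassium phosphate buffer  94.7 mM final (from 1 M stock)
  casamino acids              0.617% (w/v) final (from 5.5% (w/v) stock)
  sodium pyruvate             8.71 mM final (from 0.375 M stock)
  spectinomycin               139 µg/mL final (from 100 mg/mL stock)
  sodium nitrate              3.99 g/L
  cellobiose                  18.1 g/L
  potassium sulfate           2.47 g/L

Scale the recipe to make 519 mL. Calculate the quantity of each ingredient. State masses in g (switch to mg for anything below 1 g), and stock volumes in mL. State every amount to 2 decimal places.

potassium phosphate buffer 49.15 mL; casamino acids 58.22 mL; sodium pyruvate 12.05 mL; spectinomycin 0.72 mL; sodium nitrate 2.07 g; cellobiose 9.39 g; potassium sulfate 1.28 g

Scale factor relative to 1 L: 0.519.
potassium phosphate buffer: C1V1 = C2V2 → 94.7 mM × 519 mL ÷ 1000 mM = 49.15 mL
casamino acids: V = C2·V2/C1 = 0.617% ÷ 5.5% × 519 mL = 58.22 mL
sodium pyruvate: V = C2·V2/C1 = 8.71 mM × 519 mL ÷ 375 mM = 12.05 mL
spectinomycin: dilute stock: 139 µg/mL × 519 mL ÷ 100000 µg/mL = 0.72 mL
sodium nitrate: 3.99 g/L × 0.519 L = 2.07 g
cellobiose: 18.1 g/L × 0.519 L = 9.39 g
potassium sulfate: 2.47 g/L × 0.519 L = 1.28 g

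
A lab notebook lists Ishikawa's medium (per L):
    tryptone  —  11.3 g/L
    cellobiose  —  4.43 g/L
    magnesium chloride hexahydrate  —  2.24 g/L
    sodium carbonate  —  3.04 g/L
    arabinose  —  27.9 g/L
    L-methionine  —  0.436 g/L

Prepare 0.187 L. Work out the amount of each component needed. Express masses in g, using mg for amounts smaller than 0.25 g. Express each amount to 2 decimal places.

Working volume: 0.187 L.
tryptone: 11.3 g/L × 0.187 L = 2.11 g
cellobiose: 4.43 g/L × 0.187 L = 0.83 g
magnesium chloride hexahydrate: 2.24 g/L × 0.187 L = 0.42 g
sodium carbonate: 3.04 g/L × 0.187 L = 0.57 g
arabinose: 27.9 g/L × 0.187 L = 5.22 g
L-methionine: 0.436 g/L × 0.187 L = 0.081532 g = 81.53 mg

tryptone 2.11 g; cellobiose 0.83 g; magnesium chloride hexahydrate 0.42 g; sodium carbonate 0.57 g; arabinose 5.22 g; L-methionine 81.53 mg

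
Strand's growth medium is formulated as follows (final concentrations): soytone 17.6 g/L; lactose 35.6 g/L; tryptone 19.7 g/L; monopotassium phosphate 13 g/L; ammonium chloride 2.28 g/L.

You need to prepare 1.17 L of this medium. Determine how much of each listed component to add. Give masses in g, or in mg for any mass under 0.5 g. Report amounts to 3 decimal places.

Working volume: 1.17 L.
soytone: 17.6 g/L × 1.17 L = 20.592 g
lactose: 35.6 g/L × 1.17 L = 41.652 g
tryptone: 19.7 g/L × 1.17 L = 23.049 g
monopotassium phosphate: 13 g/L × 1.17 L = 15.210 g
ammonium chloride: 2.28 g/L × 1.17 L = 2.668 g

soytone 20.592 g; lactose 41.652 g; tryptone 23.049 g; monopotassium phosphate 15.210 g; ammonium chloride 2.668 g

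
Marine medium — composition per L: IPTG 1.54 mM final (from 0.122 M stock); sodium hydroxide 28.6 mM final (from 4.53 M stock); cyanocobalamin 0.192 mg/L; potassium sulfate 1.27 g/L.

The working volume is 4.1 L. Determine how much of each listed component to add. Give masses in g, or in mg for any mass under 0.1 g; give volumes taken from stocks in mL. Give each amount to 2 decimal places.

IPTG 51.75 mL; sodium hydroxide 25.89 mL; cyanocobalamin 0.79 mg; potassium sulfate 5.21 g

Scale factor relative to 1 L: 4.1.
IPTG: dilute stock: 1.54 mM × 4100 mL ÷ 122 mM = 51.75 mL
sodium hydroxide: dilute stock: 28.6 mM × 4100 mL ÷ 4530 mM = 25.89 mL
cyanocobalamin: 0.192 mg/L × 4.1 L = 0.79 mg
potassium sulfate: 1.27 g/L × 4.1 L = 5.21 g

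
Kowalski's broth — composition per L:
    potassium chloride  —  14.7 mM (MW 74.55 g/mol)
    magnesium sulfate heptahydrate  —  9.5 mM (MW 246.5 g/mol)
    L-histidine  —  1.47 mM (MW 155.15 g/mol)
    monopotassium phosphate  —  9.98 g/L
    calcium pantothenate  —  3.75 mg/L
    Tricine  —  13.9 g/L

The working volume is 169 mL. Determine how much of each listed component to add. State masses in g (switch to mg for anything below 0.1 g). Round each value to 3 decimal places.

Scale factor relative to 1 L: 0.169.
potassium chloride: 14.7 mmol/L × 74.55 g/mol × 0.169 L ÷ 1000 = 0.185 g
magnesium sulfate heptahydrate: 9.5 mmol/L × 246.5 g/mol × 0.169 L ÷ 1000 = 0.396 g
L-histidine: 1.47 mmol/L × 155.15 mg/mmol × 0.169 L = 38.544 mg
monopotassium phosphate: 9.98 g/L × 0.169 L = 1.687 g
calcium pantothenate: 3.75 mg/L × 0.169 L = 0.634 mg
Tricine: 13.9 g/L × 0.169 L = 2.349 g

potassium chloride 0.185 g; magnesium sulfate heptahydrate 0.396 g; L-histidine 38.544 mg; monopotassium phosphate 1.687 g; calcium pantothenate 0.634 mg; Tricine 2.349 g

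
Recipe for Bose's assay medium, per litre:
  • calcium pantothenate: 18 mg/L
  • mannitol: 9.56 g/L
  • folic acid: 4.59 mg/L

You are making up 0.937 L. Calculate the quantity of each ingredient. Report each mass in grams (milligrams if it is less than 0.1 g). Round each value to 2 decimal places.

calcium pantothenate 16.87 mg; mannitol 8.96 g; folic acid 4.30 mg

Scale factor relative to 1 L: 0.937.
calcium pantothenate: 18 mg/L × 0.937 L = 16.87 mg
mannitol: 9.56 g/L × 0.937 L = 8.96 g
folic acid: 4.59 mg/L × 0.937 L = 4.30 mg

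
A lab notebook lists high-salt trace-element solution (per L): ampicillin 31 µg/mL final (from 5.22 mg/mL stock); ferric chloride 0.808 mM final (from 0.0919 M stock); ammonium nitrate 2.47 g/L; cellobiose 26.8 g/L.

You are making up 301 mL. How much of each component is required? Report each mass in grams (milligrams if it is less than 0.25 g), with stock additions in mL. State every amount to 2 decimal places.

ampicillin 1.79 mL; ferric chloride 2.65 mL; ammonium nitrate 0.74 g; cellobiose 8.07 g

Target volume = 301 mL = 0.301 L.
ampicillin: V = C2·V2/C1 = 31 µg/mL × 301 mL ÷ 5220 µg/mL = 1.79 mL
ferric chloride: C1V1 = C2V2 → 0.808 mM × 301 mL ÷ 91.9 mM = 2.65 mL
ammonium nitrate: 2.47 g/L × 0.301 L = 0.74 g
cellobiose: 26.8 g/L × 0.301 L = 8.07 g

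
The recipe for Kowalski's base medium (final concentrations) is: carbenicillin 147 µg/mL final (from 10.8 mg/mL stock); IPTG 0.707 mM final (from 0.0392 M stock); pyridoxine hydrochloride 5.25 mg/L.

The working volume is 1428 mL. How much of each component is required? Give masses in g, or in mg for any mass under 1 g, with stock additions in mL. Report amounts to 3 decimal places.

carbenicillin 19.437 mL; IPTG 25.755 mL; pyridoxine hydrochloride 7.497 mg

Target volume = 1428 mL = 1.428 L.
carbenicillin: V = C2·V2/C1 = 147 µg/mL × 1428 mL ÷ 10800 µg/mL = 19.437 mL
IPTG: C1V1 = C2V2 → 0.707 mM × 1428 mL ÷ 39.2 mM = 25.755 mL
pyridoxine hydrochloride: 5.25 mg/L × 1.428 L = 7.497 mg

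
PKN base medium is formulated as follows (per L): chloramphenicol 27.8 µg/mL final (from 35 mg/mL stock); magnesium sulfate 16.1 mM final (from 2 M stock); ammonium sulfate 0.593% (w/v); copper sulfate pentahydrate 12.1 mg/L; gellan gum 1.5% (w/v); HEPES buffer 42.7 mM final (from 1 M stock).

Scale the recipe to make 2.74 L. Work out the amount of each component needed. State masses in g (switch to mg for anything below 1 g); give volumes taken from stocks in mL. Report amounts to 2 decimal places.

Working volume: 2.74 L.
chloramphenicol: dilute stock: 27.8 µg/mL × 2740 mL ÷ 35000 µg/mL = 2.18 mL
magnesium sulfate: dilute stock: 16.1 mM × 2740 mL ÷ 2000 mM = 22.06 mL
ammonium sulfate: 0.593 g per 100 mL × 2740 mL ÷ 100 = 16.25 g
copper sulfate pentahydrate: 12.1 mg/L × 2.74 L = 33.15 mg
gellan gum: 1.5% w/v = 15 g/L → 15 × 2.74 L = 41.10 g
HEPES buffer: dilute stock: 42.7 mM × 2740 mL ÷ 1000 mM = 117.00 mL

chloramphenicol 2.18 mL; magnesium sulfate 22.06 mL; ammonium sulfate 16.25 g; copper sulfate pentahydrate 33.15 mg; gellan gum 41.10 g; HEPES buffer 117.00 mL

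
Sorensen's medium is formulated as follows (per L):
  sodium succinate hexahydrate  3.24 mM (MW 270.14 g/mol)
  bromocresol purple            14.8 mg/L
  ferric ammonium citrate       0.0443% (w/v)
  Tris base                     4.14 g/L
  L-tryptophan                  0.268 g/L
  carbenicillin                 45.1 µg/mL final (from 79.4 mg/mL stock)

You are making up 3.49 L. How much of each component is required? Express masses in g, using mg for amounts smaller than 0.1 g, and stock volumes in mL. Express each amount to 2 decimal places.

Scale factor relative to 1 L: 3.49.
sodium succinate hexahydrate: 3.24 mmol/L × 270.14 g/mol × 3.49 L ÷ 1000 = 3.05 g
bromocresol purple: 14.8 mg/L × 3.49 L = 51.65 mg
ferric ammonium citrate: 0.0443% w/v = 0.443 g/L → 0.443 × 3.49 L = 1.55 g
Tris base: 4.14 g/L × 3.49 L = 14.45 g
L-tryptophan: 0.268 g/L × 3.49 L = 0.94 g
carbenicillin: dilute stock: 45.1 µg/mL × 3490 mL ÷ 79400 µg/mL = 1.98 mL

sodium succinate hexahydrate 3.05 g; bromocresol purple 51.65 mg; ferric ammonium citrate 1.55 g; Tris base 14.45 g; L-tryptophan 0.94 g; carbenicillin 1.98 mL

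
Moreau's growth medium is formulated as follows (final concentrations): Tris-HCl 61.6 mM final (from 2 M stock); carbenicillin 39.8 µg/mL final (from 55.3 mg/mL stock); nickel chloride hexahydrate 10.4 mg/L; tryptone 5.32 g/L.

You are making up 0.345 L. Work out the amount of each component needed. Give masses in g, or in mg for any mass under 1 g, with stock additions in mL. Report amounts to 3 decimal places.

Tris-HCl 10.626 mL; carbenicillin 0.248 mL; nickel chloride hexahydrate 3.588 mg; tryptone 1.835 g

Working volume: 0.345 L.
Tris-HCl: dilute stock: 61.6 mM × 345 mL ÷ 2000 mM = 10.626 mL
carbenicillin: C1V1 = C2V2 → 39.8 µg/mL × 345 mL ÷ 55300 µg/mL = 0.248 mL
nickel chloride hexahydrate: 10.4 mg/L × 0.345 L = 3.588 mg
tryptone: 5.32 g/L × 0.345 L = 1.835 g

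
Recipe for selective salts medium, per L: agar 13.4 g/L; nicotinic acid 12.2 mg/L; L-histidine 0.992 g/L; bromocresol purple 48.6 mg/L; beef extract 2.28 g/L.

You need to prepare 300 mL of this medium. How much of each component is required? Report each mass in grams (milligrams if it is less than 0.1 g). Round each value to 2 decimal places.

Target volume = 300 mL = 0.3 L.
agar: 13.4 g/L × 0.3 L = 4.02 g
nicotinic acid: 12.2 mg/L × 0.3 L = 3.66 mg
L-histidine: 0.992 g/L × 0.3 L = 0.30 g
bromocresol purple: 48.6 mg/L × 0.3 L = 14.58 mg
beef extract: 2.28 g/L × 0.3 L = 0.68 g

agar 4.02 g; nicotinic acid 3.66 mg; L-histidine 0.30 g; bromocresol purple 14.58 mg; beef extract 0.68 g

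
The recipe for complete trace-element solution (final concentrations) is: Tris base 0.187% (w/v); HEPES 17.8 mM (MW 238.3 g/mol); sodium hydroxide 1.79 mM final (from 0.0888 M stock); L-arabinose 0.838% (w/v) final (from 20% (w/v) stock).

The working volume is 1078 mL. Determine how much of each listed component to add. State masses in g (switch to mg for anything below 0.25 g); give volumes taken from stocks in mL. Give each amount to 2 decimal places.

Tris base 2.02 g; HEPES 4.57 g; sodium hydroxide 21.73 mL; L-arabinose 45.17 mL

Target volume = 1078 mL = 1.078 L.
Tris base: 0.187% w/v = 1.87 g/L → 1.87 × 1.078 L = 2.02 g
HEPES: 17.8 mmol/L × 238.3 g/mol × 1.078 L ÷ 1000 = 4.57 g
sodium hydroxide: C1V1 = C2V2 → 1.79 mM × 1078 mL ÷ 88.8 mM = 21.73 mL
L-arabinose: dilute stock: 0.838% ÷ 20% × 1078 mL = 45.17 mL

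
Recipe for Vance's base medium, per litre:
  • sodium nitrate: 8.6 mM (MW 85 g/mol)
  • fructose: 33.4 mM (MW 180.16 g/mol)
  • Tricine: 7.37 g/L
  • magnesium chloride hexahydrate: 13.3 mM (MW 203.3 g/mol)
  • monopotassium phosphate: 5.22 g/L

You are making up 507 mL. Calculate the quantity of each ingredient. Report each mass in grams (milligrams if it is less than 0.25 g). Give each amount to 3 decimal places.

sodium nitrate 0.371 g; fructose 3.051 g; Tricine 3.737 g; magnesium chloride hexahydrate 1.371 g; monopotassium phosphate 2.647 g

Working volume: 507 mL = 0.507 L.
sodium nitrate: 8.6 mmol/L × 85 g/mol × 0.507 L ÷ 1000 = 0.371 g
fructose: 33.4 mmol/L × 180.16 g/mol × 0.507 L ÷ 1000 = 3.051 g
Tricine: 7.37 g/L × 0.507 L = 3.737 g
magnesium chloride hexahydrate: 13.3 mmol/L × 203.3 g/mol × 0.507 L ÷ 1000 = 1.371 g
monopotassium phosphate: 5.22 g/L × 0.507 L = 2.647 g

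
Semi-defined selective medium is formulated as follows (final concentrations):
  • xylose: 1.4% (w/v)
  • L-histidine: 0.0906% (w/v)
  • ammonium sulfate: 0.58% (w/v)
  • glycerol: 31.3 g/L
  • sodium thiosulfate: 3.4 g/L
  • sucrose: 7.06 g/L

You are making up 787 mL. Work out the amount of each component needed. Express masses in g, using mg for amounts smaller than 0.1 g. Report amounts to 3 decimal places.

xylose 11.018 g; L-histidine 0.713 g; ammonium sulfate 4.565 g; glycerol 24.633 g; sodium thiosulfate 2.676 g; sucrose 5.556 g

Target volume = 787 mL = 0.787 L.
xylose: 1.4 g per 100 mL × 787 mL ÷ 100 = 11.018 g
L-histidine: 0.0906 g per 100 mL × 787 mL ÷ 100 = 0.713 g
ammonium sulfate: 0.58% w/v = 5.8 g/L → 5.8 × 0.787 L = 4.565 g
glycerol: 31.3 g/L × 0.787 L = 24.633 g
sodium thiosulfate: 3.4 g/L × 0.787 L = 2.676 g
sucrose: 7.06 g/L × 0.787 L = 5.556 g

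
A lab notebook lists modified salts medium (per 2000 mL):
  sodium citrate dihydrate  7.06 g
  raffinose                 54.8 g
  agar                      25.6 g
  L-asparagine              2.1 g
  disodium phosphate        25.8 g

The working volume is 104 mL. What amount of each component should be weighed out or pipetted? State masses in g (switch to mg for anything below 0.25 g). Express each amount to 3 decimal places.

Scale factor = 104 mL / 2000 mL = 0.052.
sodium citrate dihydrate: 7.06 g × (104 mL / 2000 mL) = 0.367 g
raffinose: 54.8 g × (104 mL / 2000 mL) = 2.850 g
agar: 25.6 g × (104 mL / 2000 mL) = 1.331 g
L-asparagine: 2.1 g × (104 mL / 2000 mL) = 0.1092 g = 109.200 mg
disodium phosphate: 25.8 g × (104 mL / 2000 mL) = 1.342 g

sodium citrate dihydrate 0.367 g; raffinose 2.850 g; agar 1.331 g; L-asparagine 109.200 mg; disodium phosphate 1.342 g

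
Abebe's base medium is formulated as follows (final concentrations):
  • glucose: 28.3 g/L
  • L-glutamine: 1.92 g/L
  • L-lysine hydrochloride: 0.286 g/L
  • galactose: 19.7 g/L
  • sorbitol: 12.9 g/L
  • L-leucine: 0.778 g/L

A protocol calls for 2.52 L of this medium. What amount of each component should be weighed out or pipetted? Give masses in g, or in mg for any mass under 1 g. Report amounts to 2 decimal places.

glucose 71.32 g; L-glutamine 4.84 g; L-lysine hydrochloride 720.72 mg; galactose 49.64 g; sorbitol 32.51 g; L-leucine 1.96 g

Scale factor relative to 1 L: 2.52.
glucose: 28.3 g/L × 2.52 L = 71.32 g
L-glutamine: 1.92 g/L × 2.52 L = 4.84 g
L-lysine hydrochloride: 0.286 g/L × 2.52 L = 0.72072 g = 720.72 mg
galactose: 19.7 g/L × 2.52 L = 49.64 g
sorbitol: 12.9 g/L × 2.52 L = 32.51 g
L-leucine: 0.778 g/L × 2.52 L = 1.96 g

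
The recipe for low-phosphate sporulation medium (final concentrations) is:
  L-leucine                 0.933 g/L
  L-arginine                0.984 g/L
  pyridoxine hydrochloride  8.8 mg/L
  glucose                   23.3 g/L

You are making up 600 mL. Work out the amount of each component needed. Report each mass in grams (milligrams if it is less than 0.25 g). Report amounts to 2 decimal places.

L-leucine 0.56 g; L-arginine 0.59 g; pyridoxine hydrochloride 5.28 mg; glucose 13.98 g

Scale factor relative to 1 L: 0.6.
L-leucine: 0.933 g/L × 0.6 L = 0.56 g
L-arginine: 0.984 g/L × 0.6 L = 0.59 g
pyridoxine hydrochloride: 8.8 mg/L × 0.6 L = 5.28 mg
glucose: 23.3 g/L × 0.6 L = 13.98 g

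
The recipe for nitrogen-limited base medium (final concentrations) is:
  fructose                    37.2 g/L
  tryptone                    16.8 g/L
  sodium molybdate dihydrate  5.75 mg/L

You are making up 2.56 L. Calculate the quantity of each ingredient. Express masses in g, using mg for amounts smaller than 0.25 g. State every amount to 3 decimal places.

Scale factor relative to 1 L: 2.56.
fructose: 37.2 g/L × 2.56 L = 95.232 g
tryptone: 16.8 g/L × 2.56 L = 43.008 g
sodium molybdate dihydrate: 5.75 mg/L × 2.56 L = 14.720 mg

fructose 95.232 g; tryptone 43.008 g; sodium molybdate dihydrate 14.720 mg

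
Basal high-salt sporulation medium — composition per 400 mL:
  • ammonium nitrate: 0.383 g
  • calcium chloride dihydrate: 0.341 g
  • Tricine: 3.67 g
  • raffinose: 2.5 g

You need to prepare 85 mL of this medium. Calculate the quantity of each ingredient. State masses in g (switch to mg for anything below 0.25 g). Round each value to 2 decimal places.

Ratio of target to recipe volume: 85 / 400 = 0.2125.
ammonium nitrate: 0.383 g × (85 mL / 400 mL) = 0.0813875 g = 81.39 mg
calcium chloride dihydrate: 0.341 g × (85 mL / 400 mL) = 0.0724625 g = 72.46 mg
Tricine: 3.67 g × (85 mL / 400 mL) = 0.78 g
raffinose: 2.5 g × (85 mL / 400 mL) = 0.53 g

ammonium nitrate 81.39 mg; calcium chloride dihydrate 72.46 mg; Tricine 0.78 g; raffinose 0.53 g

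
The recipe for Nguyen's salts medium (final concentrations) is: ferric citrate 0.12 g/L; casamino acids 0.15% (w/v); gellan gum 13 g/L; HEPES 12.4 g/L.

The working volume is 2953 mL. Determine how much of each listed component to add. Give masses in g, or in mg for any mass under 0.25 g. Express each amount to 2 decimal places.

ferric citrate 0.35 g; casamino acids 4.43 g; gellan gum 38.39 g; HEPES 36.62 g

Scale factor relative to 1 L: 2.953.
ferric citrate: 0.12 g/L × 2.953 L = 0.35 g
casamino acids: 0.15% w/v = 1.5 g/L → 1.5 × 2.953 L = 4.43 g
gellan gum: 13 g/L × 2.953 L = 38.39 g
HEPES: 12.4 g/L × 2.953 L = 36.62 g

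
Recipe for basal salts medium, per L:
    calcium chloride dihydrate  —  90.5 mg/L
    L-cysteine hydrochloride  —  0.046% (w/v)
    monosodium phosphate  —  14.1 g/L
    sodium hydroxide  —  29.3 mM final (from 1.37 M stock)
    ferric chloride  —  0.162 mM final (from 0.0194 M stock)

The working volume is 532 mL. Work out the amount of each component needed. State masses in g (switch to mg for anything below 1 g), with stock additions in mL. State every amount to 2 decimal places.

calcium chloride dihydrate 48.15 mg; L-cysteine hydrochloride 244.72 mg; monosodium phosphate 7.50 g; sodium hydroxide 11.38 mL; ferric chloride 4.44 mL

Target volume = 532 mL = 0.532 L.
calcium chloride dihydrate: 90.5 mg/L × 0.532 L = 48.15 mg
L-cysteine hydrochloride: 0.046 g per 100 mL × 532 mL ÷ 100 = 0.24472 g = 244.72 mg
monosodium phosphate: 14.1 g/L × 0.532 L = 7.50 g
sodium hydroxide: V = C2·V2/C1 = 29.3 mM × 532 mL ÷ 1370 mM = 11.38 mL
ferric chloride: C1V1 = C2V2 → 0.162 mM × 532 mL ÷ 19.4 mM = 4.44 mL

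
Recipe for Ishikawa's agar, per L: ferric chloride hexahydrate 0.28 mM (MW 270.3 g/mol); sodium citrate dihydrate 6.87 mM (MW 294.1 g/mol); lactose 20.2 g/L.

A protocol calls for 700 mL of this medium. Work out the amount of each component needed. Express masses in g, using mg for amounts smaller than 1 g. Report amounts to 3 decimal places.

ferric chloride hexahydrate 52.979 mg; sodium citrate dihydrate 1.414 g; lactose 14.140 g

Scale factor relative to 1 L: 0.7.
ferric chloride hexahydrate: 0.28 mmol/L × 270.3 mg/mmol × 0.7 L = 52.979 mg
sodium citrate dihydrate: 6.87 mmol/L × 294.1 g/mol × 0.7 L ÷ 1000 = 1.414 g
lactose: 20.2 g/L × 0.7 L = 14.140 g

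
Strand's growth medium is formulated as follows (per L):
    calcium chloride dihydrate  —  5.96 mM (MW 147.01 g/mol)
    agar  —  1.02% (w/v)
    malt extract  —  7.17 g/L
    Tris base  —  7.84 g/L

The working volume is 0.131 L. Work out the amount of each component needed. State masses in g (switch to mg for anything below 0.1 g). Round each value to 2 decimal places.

calcium chloride dihydrate 0.11 g; agar 1.34 g; malt extract 0.94 g; Tris base 1.03 g

Scale factor relative to 1 L: 0.131.
calcium chloride dihydrate: 5.96 mmol/L × 147.01 g/mol × 0.131 L ÷ 1000 = 0.11 g
agar: 1.02% w/v = 10.2 g/L → 10.2 × 0.131 L = 1.34 g
malt extract: 7.17 g/L × 0.131 L = 0.94 g
Tris base: 7.84 g/L × 0.131 L = 1.03 g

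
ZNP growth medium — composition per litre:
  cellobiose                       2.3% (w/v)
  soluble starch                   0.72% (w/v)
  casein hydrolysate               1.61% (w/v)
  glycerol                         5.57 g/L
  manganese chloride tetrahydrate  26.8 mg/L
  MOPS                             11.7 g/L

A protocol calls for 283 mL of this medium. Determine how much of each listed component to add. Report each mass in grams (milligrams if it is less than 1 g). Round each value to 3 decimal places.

Target volume = 283 mL = 0.283 L.
cellobiose: 2.3 g per 100 mL × 283 mL ÷ 100 = 6.509 g
soluble starch: 0.72% w/v = 7.2 g/L → 7.2 × 0.283 L = 2.038 g
casein hydrolysate: 1.61 g per 100 mL × 283 mL ÷ 100 = 4.556 g
glycerol: 5.57 g/L × 0.283 L = 1.576 g
manganese chloride tetrahydrate: 26.8 mg/L × 0.283 L = 7.584 mg
MOPS: 11.7 g/L × 0.283 L = 3.311 g

cellobiose 6.509 g; soluble starch 2.038 g; casein hydrolysate 4.556 g; glycerol 1.576 g; manganese chloride tetrahydrate 7.584 mg; MOPS 3.311 g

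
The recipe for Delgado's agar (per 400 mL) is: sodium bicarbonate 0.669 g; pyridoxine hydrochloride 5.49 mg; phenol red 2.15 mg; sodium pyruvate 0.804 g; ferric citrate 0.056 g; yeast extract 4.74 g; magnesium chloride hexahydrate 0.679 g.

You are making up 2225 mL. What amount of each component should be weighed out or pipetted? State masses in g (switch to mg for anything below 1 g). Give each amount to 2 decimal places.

Scale factor = 2225 mL / 400 mL = 5.5625.
sodium bicarbonate: 0.669 g × (2225 mL / 400 mL) = 3.72 g
pyridoxine hydrochloride: 5.49 mg × (2225 mL / 400 mL) = 30.54 mg
phenol red: 2.15 mg × (2225 mL / 400 mL) = 11.96 mg
sodium pyruvate: 0.804 g × (2225 mL / 400 mL) = 4.47 g
ferric citrate: 0.056 g × (2225 mL / 400 mL) = 0.3115 g = 311.50 mg
yeast extract: 4.74 g × (2225 mL / 400 mL) = 26.37 g
magnesium chloride hexahydrate: 0.679 g × (2225 mL / 400 mL) = 3.78 g

sodium bicarbonate 3.72 g; pyridoxine hydrochloride 30.54 mg; phenol red 11.96 mg; sodium pyruvate 4.47 g; ferric citrate 311.50 mg; yeast extract 26.37 g; magnesium chloride hexahydrate 3.78 g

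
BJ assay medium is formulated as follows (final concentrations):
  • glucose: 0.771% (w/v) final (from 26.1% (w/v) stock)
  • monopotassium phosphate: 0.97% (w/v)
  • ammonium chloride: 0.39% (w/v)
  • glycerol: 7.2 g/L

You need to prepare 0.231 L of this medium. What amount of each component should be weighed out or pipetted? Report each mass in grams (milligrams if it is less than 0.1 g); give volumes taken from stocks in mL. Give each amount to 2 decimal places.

Scale factor relative to 1 L: 0.231.
glucose: dilute stock: 0.771% ÷ 26.1% × 231 mL = 6.82 mL
monopotassium phosphate: 0.97 g per 100 mL × 231 mL ÷ 100 = 2.24 g
ammonium chloride: 0.39% w/v = 3.9 g/L → 3.9 × 0.231 L = 0.90 g
glycerol: 7.2 g/L × 0.231 L = 1.66 g

glucose 6.82 mL; monopotassium phosphate 2.24 g; ammonium chloride 0.90 g; glycerol 1.66 g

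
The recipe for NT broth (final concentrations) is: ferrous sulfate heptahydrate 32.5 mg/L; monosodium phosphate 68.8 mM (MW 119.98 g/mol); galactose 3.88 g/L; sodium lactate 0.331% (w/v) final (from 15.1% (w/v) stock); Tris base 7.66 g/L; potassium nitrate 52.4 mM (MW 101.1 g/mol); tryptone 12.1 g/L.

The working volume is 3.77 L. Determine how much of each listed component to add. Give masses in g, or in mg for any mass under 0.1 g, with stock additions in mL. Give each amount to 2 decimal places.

ferrous sulfate heptahydrate 0.12 g; monosodium phosphate 31.12 g; galactose 14.63 g; sodium lactate 82.64 mL; Tris base 28.88 g; potassium nitrate 19.97 g; tryptone 45.62 g

Working volume: 3.77 L.
ferrous sulfate heptahydrate: 32.5 mg/L × 3.77 L = 122.525 mg = 0.12 g
monosodium phosphate: 68.8 mmol/L × 119.98 g/mol × 3.77 L ÷ 1000 = 31.12 g
galactose: 3.88 g/L × 3.77 L = 14.63 g
sodium lactate: V = C2·V2/C1 = 0.331% ÷ 15.1% × 3770 mL = 82.64 mL
Tris base: 7.66 g/L × 3.77 L = 28.88 g
potassium nitrate: 52.4 mmol/L × 101.1 g/mol × 3.77 L ÷ 1000 = 19.97 g
tryptone: 12.1 g/L × 3.77 L = 45.62 g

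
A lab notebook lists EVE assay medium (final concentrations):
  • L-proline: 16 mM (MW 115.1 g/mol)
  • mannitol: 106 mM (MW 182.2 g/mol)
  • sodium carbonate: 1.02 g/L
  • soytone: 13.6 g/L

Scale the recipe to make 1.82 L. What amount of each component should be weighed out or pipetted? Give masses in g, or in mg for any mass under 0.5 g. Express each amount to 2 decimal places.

L-proline 3.35 g; mannitol 35.15 g; sodium carbonate 1.86 g; soytone 24.75 g

Working volume: 1.82 L.
L-proline: 16 mmol/L × 115.1 g/mol × 1.82 L ÷ 1000 = 3.35 g
mannitol: 106 mmol/L × 182.2 g/mol × 1.82 L ÷ 1000 = 35.15 g
sodium carbonate: 1.02 g/L × 1.82 L = 1.86 g
soytone: 13.6 g/L × 1.82 L = 24.75 g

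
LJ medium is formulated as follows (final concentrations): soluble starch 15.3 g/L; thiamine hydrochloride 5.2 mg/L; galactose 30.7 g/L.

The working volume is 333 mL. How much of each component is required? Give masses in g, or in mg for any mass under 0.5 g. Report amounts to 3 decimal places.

soluble starch 5.095 g; thiamine hydrochloride 1.732 mg; galactose 10.223 g

Scale factor relative to 1 L: 0.333.
soluble starch: 15.3 g/L × 0.333 L = 5.095 g
thiamine hydrochloride: 5.2 mg/L × 0.333 L = 1.732 mg
galactose: 30.7 g/L × 0.333 L = 10.223 g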